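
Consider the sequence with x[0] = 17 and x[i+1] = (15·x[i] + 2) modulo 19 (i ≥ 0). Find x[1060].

5

We have x[0] = 17, x[1] = 10, x[2] = 0, x[3] = 2, x[4] = 13, x[5] = 7, x[6] = 12, x[7] = 11, x[8] = 15, x[9] = 18, x[10] = 6, x[11] = 16, x[12] = 14, x[13] = 3, x[14] = 9, x[15] = 4, x[16] = 5, x[17] = 1, x[18] = 17.
Since x[18] = x[0] = 17, the sequence is periodic with period 18.
(1060 - 0) mod 18 = 16, so x[1060] = x[16] = 5.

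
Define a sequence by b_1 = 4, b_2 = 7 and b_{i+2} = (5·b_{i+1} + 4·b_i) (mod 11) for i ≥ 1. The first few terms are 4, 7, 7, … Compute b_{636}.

Computing terms: b_1 = 4; b_2 = 7; b_3 = 7; b_4 = 8; b_5 = 2; b_6 = 9; b_7 = 9; b_8 = 4; b_9 = 1; b_{10} = 10; b_{11} = 10; b_{12} = 2; b_{13} = 6; b_{14} = 5; b_{15} = 5; b_{16} = 1; b_{17} = 3; b_{18} = 8; b_{19} = 8; b_{20} = 6; b_{21} = 7; b_{22} = 4; b_{23} = 4; b_{24} = 3; b_{25} = 9; b_{26} = 2; b_{27} = 2; b_{28} = 7; b_{29} = 10; b_{30} = 1; b_{31} = 1; b_{32} = 9; b_{33} = 5; b_{34} = 6; b_{35} = 6; b_{36} = 10; b_{37} = 8; b_{38} = 3; b_{39} = 3; b_{40} = 5; b_{41} = 4; b_{42} = 7.
Since (b_{41}, b_{42}) = (b_1, b_2) = (4, 7) (two consecutive terms determine the rest), the sequence is periodic with period 40.
(636 - 1) mod 40 = 35, so b_{636} = b_{36} = 10.

10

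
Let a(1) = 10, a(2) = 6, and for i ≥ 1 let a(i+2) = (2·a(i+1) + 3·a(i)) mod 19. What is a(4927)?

a(1) = 10,  a(2) = 6,  a(3) = 4,  a(4) = 7,  a(5) = 7,  a(6) = 16,  a(7) = 15,  a(8) = 2,  a(9) = 11,  a(10) = 9,  a(11) = 13,  a(12) = 15,  a(13) = 12,  a(14) = 12,  a(15) = 3,  a(16) = 4,  a(17) = 17,  a(18) = 8,  a(19) = 10,  a(20) = 6.
Since (a(19), a(20)) = (a(1), a(2)) = (10, 6) (two consecutive terms determine the rest), the sequence is periodic with period 18.
So a(4927) = a(1 + ((4927-1) mod 18)) = a(13) = 12.

12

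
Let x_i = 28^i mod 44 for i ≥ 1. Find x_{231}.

Computing terms: x_1 = 28, x_2 = 36, x_3 = 40, x_4 = 20, x_5 = 32, x_6 = 16, x_7 = 8, x_8 = 4, x_9 = 24, x_{10} = 12, x_{11} = 28.
The sequence repeats with period 10.
(231 - 1) mod 10 = 0, so x_{231} = x_1 = 28.

28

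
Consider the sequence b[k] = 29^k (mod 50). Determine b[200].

1

b[0] = 1, b[1] = 29, b[2] = 41, b[3] = 39, b[4] = 31, b[5] = 49, b[6] = 21, b[7] = 9, b[8] = 11, b[9] = 19, b[10] = 1.
The sequence repeats with period 10.
So b[200] = b[0 + ((200-0) mod 10)] = b[0] = 1.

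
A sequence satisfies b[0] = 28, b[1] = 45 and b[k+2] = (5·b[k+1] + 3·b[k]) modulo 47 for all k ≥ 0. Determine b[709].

41

We have b[0] = 28,  b[1] = 45,  b[2] = 27,  b[3] = 35,  b[4] = 21,  b[5] = 22,  b[6] = 32,  b[7] = 38,  b[8] = 4,  b[9] = 40,  b[10] = 24,  b[11] = 5,  b[12] = 3,  b[13] = 30,  b[14] = 18,  b[15] = 39,  b[16] = 14,  b[17] = 46,  b[18] = 37,  b[19] = 41,  b[20] = 34,  b[21] = 11,  b[22] = 16,  b[23] = 19,  b[24] = 2,  b[25] = 20,  b[26] = 12,  b[27] = 26,  b[28] = 25,  b[29] = 15,  b[30] = 9,  b[31] = 43,  b[32] = 7,  b[33] = 23,  b[34] = 42,  b[35] = 44,  b[36] = 17,  b[37] = 29,  b[38] = 8,  b[39] = 33,  b[40] = 1,  b[41] = 10,  b[42] = 6,  b[43] = 13,  b[44] = 36,  b[45] = 31,  b[46] = 28,  b[47] = 45.
The sequence repeats with period 46.
(709 - 0) mod 46 = 19, so b[709] = b[19] = 41.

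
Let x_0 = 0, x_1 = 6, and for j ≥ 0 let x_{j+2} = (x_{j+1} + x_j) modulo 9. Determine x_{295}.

Listing terms: x_0 = 0, x_1 = 6, x_2 = 6, x_3 = 3, x_4 = 0, x_5 = 3, x_6 = 3, x_7 = 6, x_8 = 0, x_9 = 6.
Since (x_8, x_9) = (x_0, x_1) = (0, 6) (two consecutive terms determine the rest), the sequence is periodic with period 8.
(295 - 0) mod 8 = 7, so x_{295} = x_7 = 6.

6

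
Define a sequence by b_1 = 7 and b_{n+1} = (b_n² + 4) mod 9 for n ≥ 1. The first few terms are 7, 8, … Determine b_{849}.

b_1 = 7; b_2 = 8; b_3 = 5; b_4 = 2; b_5 = 8.
Since b_5 = b_2 = 8, the sequence is eventually periodic: after a pre-period of length 1 it cycles with period 3.
For n ≥ 2, b_n depends only on (n - 2) mod 3. (849 - 2) mod 3 = 1, so b_{849} = b_3 = 5.

5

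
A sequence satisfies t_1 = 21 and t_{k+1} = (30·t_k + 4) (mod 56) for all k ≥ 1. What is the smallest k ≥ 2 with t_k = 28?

Listing terms: t_1 = 21, t_2 = 18, t_3 = 40, t_4 = 28, t_5 = 4, t_6 = 12, t_7 = 28.
Since t_7 = t_4 = 28, the sequence is eventually periodic: after a pre-period of length 3 it cycles with period 3.
The value 28 first appears (with k ≥ 2) at t_4.

4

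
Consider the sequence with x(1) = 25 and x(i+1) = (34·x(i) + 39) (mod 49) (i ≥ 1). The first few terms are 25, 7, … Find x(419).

Listing terms: x(1) = 25,  x(2) = 7,  x(3) = 32,  x(4) = 0,  x(5) = 39,  x(6) = 42,  x(7) = 46,  x(8) = 35,  x(9) = 4,  x(10) = 28,  x(11) = 11,  x(12) = 21,  x(13) = 18,  x(14) = 14,  x(15) = 25.
The sequence repeats with period 14.
So x(419) = x(1 + ((419-1) mod 14)) = x(13) = 18.

18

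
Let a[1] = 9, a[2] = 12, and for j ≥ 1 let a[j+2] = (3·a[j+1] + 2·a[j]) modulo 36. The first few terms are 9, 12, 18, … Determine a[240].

a[1] = 9,  a[2] = 12,  a[3] = 18,  a[4] = 6,  a[5] = 18,  a[6] = 30,  a[7] = 18,  a[8] = 6.
Since (a[7], a[8]) = (a[3], a[4]) = (18, 6) (two consecutive terms determine the rest), the sequence is eventually periodic: after a pre-period of length 2 it cycles with period 4.
For j ≥ 3, a[j] depends only on (j - 3) mod 4. (240 - 3) mod 4 = 1, so a[240] = a[4] = 6.

6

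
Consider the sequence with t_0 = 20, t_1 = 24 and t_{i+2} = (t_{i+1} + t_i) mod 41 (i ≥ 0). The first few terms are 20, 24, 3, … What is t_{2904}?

Computing terms: t_0 = 20; t_1 = 24; t_2 = 3; t_3 = 27; t_4 = 30; t_5 = 16; t_6 = 5; t_7 = 21; t_8 = 26; t_9 = 6; t_{10} = 32; t_{11} = 38; t_{12} = 29; t_{13} = 26; t_{14} = 14; t_{15} = 40; t_{16} = 13; t_{17} = 12; t_{18} = 25; t_{19} = 37; t_{20} = 21; t_{21} = 17; t_{22} = 38; t_{23} = 14; t_{24} = 11; t_{25} = 25; t_{26} = 36; t_{27} = 20; t_{28} = 15; t_{29} = 35; t_{30} = 9; t_{31} = 3; t_{32} = 12; t_{33} = 15; t_{34} = 27; t_{35} = 1; t_{36} = 28; t_{37} = 29; t_{38} = 16; t_{39} = 4; t_{40} = 20; t_{41} = 24.
The sequence repeats with period 40.
(2904 - 0) mod 40 = 24, so t_{2904} = t_{24} = 11.

11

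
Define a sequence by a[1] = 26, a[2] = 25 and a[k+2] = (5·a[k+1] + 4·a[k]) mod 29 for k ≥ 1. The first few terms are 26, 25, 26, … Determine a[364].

18

We have a[1] = 26,  a[2] = 25,  a[3] = 26,  a[4] = 27,  a[5] = 7,  a[6] = 27,  a[7] = 18,  a[8] = 24,  a[9] = 18,  a[10] = 12,  a[11] = 16,  a[12] = 12,  a[13] = 8,  a[14] = 1,  a[15] = 8,  a[16] = 15,  a[17] = 20,  a[18] = 15,  a[19] = 10,  a[20] = 23,  a[21] = 10,  a[22] = 26,  a[23] = 25.
Since (a[22], a[23]) = (a[1], a[2]) = (26, 25) (two consecutive terms determine the rest), the sequence is periodic with period 21.
So a[364] = a[1 + ((364-1) mod 21)] = a[7] = 18.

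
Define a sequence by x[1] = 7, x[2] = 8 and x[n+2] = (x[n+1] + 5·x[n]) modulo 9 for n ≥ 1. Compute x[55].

Listing terms: x[1] = 7; x[2] = 8; x[3] = 7; x[4] = 2; x[5] = 1; x[6] = 2; x[7] = 7; x[8] = 8.
The sequence repeats with period 6.
So x[55] = x[1 + ((55-1) mod 6)] = x[1] = 7.

7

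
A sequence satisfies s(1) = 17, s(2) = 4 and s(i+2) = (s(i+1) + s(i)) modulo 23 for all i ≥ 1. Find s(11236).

2

Computing terms: s(1) = 17,  s(2) = 4,  s(3) = 21,  s(4) = 2,  s(5) = 0,  s(6) = 2,  s(7) = 2,  s(8) = 4,  s(9) = 6,  s(10) = 10,  s(11) = 16,  s(12) = 3,  s(13) = 19,  s(14) = 22,  s(15) = 18,  s(16) = 17,  s(17) = 12,  s(18) = 6,  s(19) = 18,  s(20) = 1,  s(21) = 19,  s(22) = 20,  s(23) = 16,  s(24) = 13,  s(25) = 6,  s(26) = 19,  s(27) = 2,  s(28) = 21,  s(29) = 0,  s(30) = 21,  s(31) = 21,  s(32) = 19,  s(33) = 17,  s(34) = 13,  s(35) = 7,  s(36) = 20,  s(37) = 4,  s(38) = 1,  s(39) = 5,  s(40) = 6,  s(41) = 11,  s(42) = 17,  s(43) = 5,  s(44) = 22,  s(45) = 4,  s(46) = 3,  s(47) = 7,  s(48) = 10,  s(49) = 17,  s(50) = 4.
The sequence repeats with period 48.
(11236 - 1) mod 48 = 3, so s(11236) = s(4) = 2.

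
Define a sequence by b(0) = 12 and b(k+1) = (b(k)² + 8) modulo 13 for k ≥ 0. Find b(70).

b(0) = 12; b(1) = 9; b(2) = 11; b(3) = 12.
Since b(3) = b(0) = 12, the sequence is periodic with period 3.
So b(70) = b(0 + ((70-0) mod 3)) = b(1) = 9.

9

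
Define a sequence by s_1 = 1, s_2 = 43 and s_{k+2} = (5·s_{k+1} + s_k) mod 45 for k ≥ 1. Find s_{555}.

36

We have s_1 = 1, s_2 = 43, s_3 = 36, s_4 = 43, s_5 = 26, s_6 = 38, s_7 = 36, s_8 = 38, s_9 = 1, s_{10} = 43.
Since (s_9, s_{10}) = (s_1, s_2) = (1, 43) (two consecutive terms determine the rest), the sequence is periodic with period 8.
(555 - 1) mod 8 = 2, so s_{555} = s_3 = 36.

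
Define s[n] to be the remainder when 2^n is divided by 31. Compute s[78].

s[0] = 1; s[1] = 2; s[2] = 4; s[3] = 8; s[4] = 16; s[5] = 1.
The sequence repeats with period 5.
So s[78] = s[0 + ((78-0) mod 5)] = s[3] = 8.

8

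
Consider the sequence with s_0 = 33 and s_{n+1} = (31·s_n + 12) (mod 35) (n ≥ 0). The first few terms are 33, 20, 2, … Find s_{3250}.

3

s_0 = 33; s_1 = 20; s_2 = 2; s_3 = 4; s_4 = 31; s_5 = 28; s_6 = 5; s_7 = 27; s_8 = 9; s_9 = 11; s_{10} = 3; s_{11} = 0; s_{12} = 12; s_{13} = 34; s_{14} = 16; s_{15} = 18; s_{16} = 10; s_{17} = 7; s_{18} = 19; s_{19} = 6; s_{20} = 23; s_{21} = 25; s_{22} = 17; s_{23} = 14; s_{24} = 26; s_{25} = 13; s_{26} = 30; s_{27} = 32; s_{28} = 24; s_{29} = 21; s_{30} = 33.
The sequence repeats with period 30.
So s_{3250} = s_{0 + ((3250-0) mod 30)} = s_{10} = 3.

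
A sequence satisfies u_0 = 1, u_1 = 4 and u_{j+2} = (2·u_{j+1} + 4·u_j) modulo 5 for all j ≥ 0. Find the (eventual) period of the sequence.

We have u_0 = 1; u_1 = 4; u_2 = 2; u_3 = 0; u_4 = 3; u_5 = 1; u_6 = 4.
The sequence repeats with period 5.

5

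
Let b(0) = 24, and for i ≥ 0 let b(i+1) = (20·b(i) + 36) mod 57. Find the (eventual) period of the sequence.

We have b(0) = 24, b(1) = 3, b(2) = 39, b(3) = 18, b(4) = 54, b(5) = 33, b(6) = 12, b(7) = 48, b(8) = 27, b(9) = 6, b(10) = 42, b(11) = 21, b(12) = 0, b(13) = 36, b(14) = 15, b(15) = 51, b(16) = 30, b(17) = 9, b(18) = 45, b(19) = 24.
Since b(19) = b(0) = 24, the sequence is periodic with period 19.

19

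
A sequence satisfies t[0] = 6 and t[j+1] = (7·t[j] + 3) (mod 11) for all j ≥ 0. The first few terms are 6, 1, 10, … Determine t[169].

2

We have t[0] = 6,  t[1] = 1,  t[2] = 10,  t[3] = 7,  t[4] = 8,  t[5] = 4,  t[6] = 9,  t[7] = 0,  t[8] = 3,  t[9] = 2,  t[10] = 6.
The sequence repeats with period 10.
(169 - 0) mod 10 = 9, so t[169] = t[9] = 2.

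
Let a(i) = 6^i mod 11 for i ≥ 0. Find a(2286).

5

Computing terms: a(0) = 1,  a(1) = 6,  a(2) = 3,  a(3) = 7,  a(4) = 9,  a(5) = 10,  a(6) = 5,  a(7) = 8,  a(8) = 4,  a(9) = 2,  a(10) = 1.
Since a(10) = a(0) = 1, the sequence is periodic with period 10.
(2286 - 0) mod 10 = 6, so a(2286) = a(6) = 5.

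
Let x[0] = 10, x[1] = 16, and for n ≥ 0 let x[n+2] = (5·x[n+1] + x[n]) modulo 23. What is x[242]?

We have x[0] = 10; x[1] = 16; x[2] = 21; x[3] = 6; x[4] = 5; x[5] = 8; x[6] = 22; x[7] = 3; x[8] = 14; x[9] = 4; x[10] = 11; x[11] = 13; x[12] = 7; x[13] = 2; x[14] = 17; x[15] = 18; x[16] = 15; x[17] = 1; x[18] = 20; x[19] = 9; x[20] = 19; x[21] = 12; x[22] = 10; x[23] = 16.
The sequence repeats with period 22.
(242 - 0) mod 22 = 0, so x[242] = x[0] = 10.

10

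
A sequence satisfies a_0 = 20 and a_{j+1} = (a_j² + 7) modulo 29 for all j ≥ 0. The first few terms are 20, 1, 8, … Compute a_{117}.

11

a_0 = 20,  a_1 = 1,  a_2 = 8,  a_3 = 13,  a_4 = 2,  a_5 = 11,  a_6 = 12,  a_7 = 6,  a_8 = 14,  a_9 = 0,  a_{10} = 7,  a_{11} = 27,  a_{12} = 11.
Since a_{12} = a_5 = 11, the sequence is eventually periodic: after a pre-period of length 5 it cycles with period 7.
For j ≥ 5, a_j depends only on (j - 5) mod 7. (117 - 5) mod 7 = 0, so a_{117} = a_5 = 11.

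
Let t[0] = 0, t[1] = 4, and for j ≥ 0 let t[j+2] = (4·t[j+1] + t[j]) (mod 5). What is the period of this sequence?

20

Computing terms: t[0] = 0,  t[1] = 4,  t[2] = 1,  t[3] = 3,  t[4] = 3,  t[5] = 0,  t[6] = 3,  t[7] = 2,  t[8] = 1,  t[9] = 1,  t[10] = 0,  t[11] = 1,  t[12] = 4,  t[13] = 2,  t[14] = 2,  t[15] = 0,  t[16] = 2,  t[17] = 3,  t[18] = 4,  t[19] = 4,  t[20] = 0,  t[21] = 4.
Since (t[20], t[21]) = (t[0], t[1]) = (0, 4) (two consecutive terms determine the rest), the sequence is periodic with period 20.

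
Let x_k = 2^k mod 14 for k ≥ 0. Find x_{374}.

We have x_0 = 1,  x_1 = 2,  x_2 = 4,  x_3 = 8,  x_4 = 2.
Since x_4 = x_1 = 2, the sequence is eventually periodic: after a pre-period of length 1 it cycles with period 3.
For k ≥ 1, x_k depends only on (k - 1) mod 3. (374 - 1) mod 3 = 1, so x_{374} = x_2 = 4.

4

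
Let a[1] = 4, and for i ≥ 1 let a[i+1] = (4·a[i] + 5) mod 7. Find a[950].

Computing terms: a[1] = 4,  a[2] = 0,  a[3] = 5,  a[4] = 4.
Since a[4] = a[1] = 4, the sequence is periodic with period 3.
So a[950] = a[1 + ((950-1) mod 3)] = a[2] = 0.

0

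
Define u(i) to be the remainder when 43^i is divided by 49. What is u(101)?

u(0) = 1,  u(1) = 43,  u(2) = 36,  u(3) = 29,  u(4) = 22,  u(5) = 15,  u(6) = 8,  u(7) = 1.
Since u(7) = u(0) = 1, the sequence is periodic with period 7.
(101 - 0) mod 7 = 3, so u(101) = u(3) = 29.

29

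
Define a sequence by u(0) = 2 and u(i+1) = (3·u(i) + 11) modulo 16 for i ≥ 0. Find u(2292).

10

Listing terms: u(0) = 2, u(1) = 1, u(2) = 14, u(3) = 5, u(4) = 10, u(5) = 9, u(6) = 6, u(7) = 13, u(8) = 2.
Since u(8) = u(0) = 2, the sequence is periodic with period 8.
(2292 - 0) mod 8 = 4, so u(2292) = u(4) = 10.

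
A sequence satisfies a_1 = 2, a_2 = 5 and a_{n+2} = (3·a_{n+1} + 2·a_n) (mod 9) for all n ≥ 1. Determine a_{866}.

Computing terms: a_1 = 2, a_2 = 5, a_3 = 1, a_4 = 4, a_5 = 5, a_6 = 5, a_7 = 7, a_8 = 4, a_9 = 8, a_{10} = 5, a_{11} = 4, a_{12} = 4, a_{13} = 2, a_{14} = 5.
The sequence repeats with period 12.
So a_{866} = a_{1 + ((866-1) mod 12)} = a_2 = 5.

5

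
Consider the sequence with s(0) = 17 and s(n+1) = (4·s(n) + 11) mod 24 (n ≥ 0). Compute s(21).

Computing terms: s(0) = 17, s(1) = 7, s(2) = 15, s(3) = 23, s(4) = 7.
Since s(4) = s(1) = 7, the sequence is eventually periodic: after a pre-period of length 1 it cycles with period 3.
For n ≥ 1, s(n) depends only on (n - 1) mod 3. (21 - 1) mod 3 = 2, so s(21) = s(3) = 23.

23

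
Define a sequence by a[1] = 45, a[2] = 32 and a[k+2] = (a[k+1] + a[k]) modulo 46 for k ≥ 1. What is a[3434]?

a[1] = 45,  a[2] = 32,  a[3] = 31,  a[4] = 17,  a[5] = 2,  a[6] = 19,  a[7] = 21,  a[8] = 40,  a[9] = 15,  a[10] = 9,  a[11] = 24,  a[12] = 33,  a[13] = 11,  a[14] = 44,  a[15] = 9,  a[16] = 7,  a[17] = 16,  a[18] = 23,  a[19] = 39,  a[20] = 16,  a[21] = 9,  a[22] = 25,  a[23] = 34,  a[24] = 13,  a[25] = 1,  a[26] = 14,  a[27] = 15,  a[28] = 29,  a[29] = 44,  a[30] = 27,  a[31] = 25,  a[32] = 6,  a[33] = 31,  a[34] = 37,  a[35] = 22,  a[36] = 13,  a[37] = 35,  a[38] = 2,  a[39] = 37,  a[40] = 39,  a[41] = 30,  a[42] = 23,  a[43] = 7,  a[44] = 30,  a[45] = 37,  a[46] = 21,  a[47] = 12,  a[48] = 33,  a[49] = 45,  a[50] = 32.
The sequence repeats with period 48.
So a[3434] = a[1 + ((3434-1) mod 48)] = a[26] = 14.

14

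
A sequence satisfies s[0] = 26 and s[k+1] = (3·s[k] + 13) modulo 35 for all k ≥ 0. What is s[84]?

s[0] = 26,  s[1] = 21,  s[2] = 6,  s[3] = 31,  s[4] = 1,  s[5] = 16,  s[6] = 26.
Since s[6] = s[0] = 26, the sequence is periodic with period 6.
So s[84] = s[0 + ((84-0) mod 6)] = s[0] = 26.

26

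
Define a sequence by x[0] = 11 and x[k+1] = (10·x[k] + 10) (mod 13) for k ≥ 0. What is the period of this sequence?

Computing terms: x[0] = 11; x[1] = 3; x[2] = 1; x[3] = 7; x[4] = 2; x[5] = 4; x[6] = 11.
Since x[6] = x[0] = 11, the sequence is periodic with period 6.

6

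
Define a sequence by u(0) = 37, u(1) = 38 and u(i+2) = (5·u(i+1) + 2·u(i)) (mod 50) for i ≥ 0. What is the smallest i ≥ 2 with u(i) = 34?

10

Computing terms: u(0) = 37, u(1) = 38, u(2) = 14, u(3) = 46, u(4) = 8, u(5) = 32, u(6) = 26, u(7) = 44, u(8) = 22, u(9) = 48, u(10) = 34, u(11) = 16, u(12) = 48, u(13) = 22, u(14) = 6, u(15) = 24, u(16) = 32, u(17) = 8, u(18) = 4, u(19) = 36, u(20) = 38, u(21) = 12, u(22) = 36, u(23) = 4, u(24) = 42, u(25) = 18, u(26) = 24, u(27) = 6, u(28) = 28, u(29) = 2, u(30) = 16, u(31) = 34, u(32) = 2, u(33) = 28, u(34) = 44, u(35) = 26, u(36) = 18, u(37) = 42, u(38) = 46, u(39) = 14, u(40) = 12, u(41) = 38, u(42) = 14.
Since (u(41), u(42)) = (u(1), u(2)) = (38, 14) (two consecutive terms determine the rest), the sequence is eventually periodic: after a pre-period of length 1 it cycles with period 40.
The value 34 first appears (with i ≥ 2) at u(10).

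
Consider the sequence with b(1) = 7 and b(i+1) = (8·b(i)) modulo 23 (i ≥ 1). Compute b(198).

b(1) = 7, b(2) = 10, b(3) = 11, b(4) = 19, b(5) = 14, b(6) = 20, b(7) = 22, b(8) = 15, b(9) = 5, b(10) = 17, b(11) = 21, b(12) = 7.
Since b(12) = b(1) = 7, the sequence is periodic with period 11.
So b(198) = b(1 + ((198-1) mod 11)) = b(11) = 21.

21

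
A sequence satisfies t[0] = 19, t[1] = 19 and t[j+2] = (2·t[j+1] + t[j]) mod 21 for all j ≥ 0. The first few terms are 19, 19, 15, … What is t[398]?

15

t[0] = 19; t[1] = 19; t[2] = 15; t[3] = 7; t[4] = 8; t[5] = 2; t[6] = 12; t[7] = 5; t[8] = 1; t[9] = 7; t[10] = 15; t[11] = 16; t[12] = 5; t[13] = 5; t[14] = 15; t[15] = 14; t[16] = 1; t[17] = 16; t[18] = 12; t[19] = 19; t[20] = 8; t[21] = 14; t[22] = 15; t[23] = 2; t[24] = 19; t[25] = 19.
Since (t[24], t[25]) = (t[0], t[1]) = (19, 19) (two consecutive terms determine the rest), the sequence is periodic with period 24.
(398 - 0) mod 24 = 14, so t[398] = t[14] = 15.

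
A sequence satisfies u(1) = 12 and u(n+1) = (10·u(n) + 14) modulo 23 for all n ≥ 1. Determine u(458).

We have u(1) = 12,  u(2) = 19,  u(3) = 20,  u(4) = 7,  u(5) = 15,  u(6) = 3,  u(7) = 21,  u(8) = 17,  u(9) = 0,  u(10) = 14,  u(11) = 16,  u(12) = 13,  u(13) = 6,  u(14) = 5,  u(15) = 18,  u(16) = 10,  u(17) = 22,  u(18) = 4,  u(19) = 8,  u(20) = 2,  u(21) = 11,  u(22) = 9,  u(23) = 12.
The sequence repeats with period 22.
So u(458) = u(1 + ((458-1) mod 22)) = u(18) = 4.

4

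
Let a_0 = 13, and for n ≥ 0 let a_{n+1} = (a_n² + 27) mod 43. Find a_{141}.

40

We have a_0 = 13,  a_1 = 24,  a_2 = 1,  a_3 = 28,  a_4 = 37,  a_5 = 20,  a_6 = 40,  a_7 = 36,  a_8 = 33,  a_9 = 41,  a_{10} = 31,  a_{11} = 42,  a_{12} = 28.
Since a_{12} = a_3 = 28, the sequence is eventually periodic: after a pre-period of length 3 it cycles with period 9.
For n ≥ 3, a_n depends only on (n - 3) mod 9. (141 - 3) mod 9 = 3, so a_{141} = a_6 = 40.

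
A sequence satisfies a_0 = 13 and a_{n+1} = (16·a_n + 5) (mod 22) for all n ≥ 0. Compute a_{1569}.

17

a_0 = 13, a_1 = 15, a_2 = 3, a_3 = 9, a_4 = 17, a_5 = 13.
The sequence repeats with period 5.
So a_{1569} = a_{0 + ((1569-0) mod 5)} = a_4 = 17.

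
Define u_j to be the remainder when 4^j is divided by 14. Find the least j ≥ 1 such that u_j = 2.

2

We have u_0 = 1, u_1 = 4, u_2 = 2, u_3 = 8, u_4 = 4.
Since u_4 = u_1 = 4, the sequence is eventually periodic: after a pre-period of length 1 it cycles with period 3.
The value 2 first appears (with j ≥ 1) at u_2.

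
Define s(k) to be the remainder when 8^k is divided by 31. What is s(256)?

8

Listing terms: s(0) = 1; s(1) = 8; s(2) = 2; s(3) = 16; s(4) = 4; s(5) = 1.
The sequence repeats with period 5.
(256 - 0) mod 5 = 1, so s(256) = s(1) = 8.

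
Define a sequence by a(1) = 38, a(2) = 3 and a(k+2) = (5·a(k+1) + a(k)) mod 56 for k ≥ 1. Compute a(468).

37

Computing terms: a(1) = 38, a(2) = 3, a(3) = 53, a(4) = 44, a(5) = 49, a(6) = 9, a(7) = 38, a(8) = 31, a(9) = 25, a(10) = 44, a(11) = 21, a(12) = 37, a(13) = 38, a(14) = 3.
Since (a(13), a(14)) = (a(1), a(2)) = (38, 3) (two consecutive terms determine the rest), the sequence is periodic with period 12.
(468 - 1) mod 12 = 11, so a(468) = a(12) = 37.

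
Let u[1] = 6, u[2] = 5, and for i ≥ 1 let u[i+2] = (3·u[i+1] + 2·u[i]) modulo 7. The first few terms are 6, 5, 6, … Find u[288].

We have u[1] = 6, u[2] = 5, u[3] = 6, u[4] = 0, u[5] = 5, u[6] = 1, u[7] = 6, u[8] = 6, u[9] = 2, u[10] = 4, u[11] = 2, u[12] = 0, u[13] = 4, u[14] = 5, u[15] = 2, u[16] = 2, u[17] = 3, u[18] = 6, u[19] = 3, u[20] = 0, u[21] = 6, u[22] = 4, u[23] = 3, u[24] = 3, u[25] = 1, u[26] = 2, u[27] = 1, u[28] = 0, u[29] = 2, u[30] = 6, u[31] = 1, u[32] = 1, u[33] = 5, u[34] = 3, u[35] = 5, u[36] = 0, u[37] = 3, u[38] = 2, u[39] = 5, u[40] = 5, u[41] = 4, u[42] = 1, u[43] = 4, u[44] = 0, u[45] = 1, u[46] = 3, u[47] = 4, u[48] = 4, u[49] = 6, u[50] = 5.
Since (u[49], u[50]) = (u[1], u[2]) = (6, 5) (two consecutive terms determine the rest), the sequence is periodic with period 48.
So u[288] = u[1 + ((288-1) mod 48)] = u[48] = 4.

4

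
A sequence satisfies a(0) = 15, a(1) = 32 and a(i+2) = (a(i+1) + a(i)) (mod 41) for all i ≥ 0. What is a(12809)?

a(0) = 15,  a(1) = 32,  a(2) = 6,  a(3) = 38,  a(4) = 3,  a(5) = 0,  a(6) = 3,  a(7) = 3,  a(8) = 6,  a(9) = 9,  a(10) = 15,  a(11) = 24,  a(12) = 39,  a(13) = 22,  a(14) = 20,  a(15) = 1,  a(16) = 21,  a(17) = 22,  a(18) = 2,  a(19) = 24,  a(20) = 26,  a(21) = 9,  a(22) = 35,  a(23) = 3,  a(24) = 38,  a(25) = 0,  a(26) = 38,  a(27) = 38,  a(28) = 35,  a(29) = 32,  a(30) = 26,  a(31) = 17,  a(32) = 2,  a(33) = 19,  a(34) = 21,  a(35) = 40,  a(36) = 20,  a(37) = 19,  a(38) = 39,  a(39) = 17,  a(40) = 15,  a(41) = 32.
Since (a(40), a(41)) = (a(0), a(1)) = (15, 32) (two consecutive terms determine the rest), the sequence is periodic with period 40.
So a(12809) = a(0 + ((12809-0) mod 40)) = a(9) = 9.

9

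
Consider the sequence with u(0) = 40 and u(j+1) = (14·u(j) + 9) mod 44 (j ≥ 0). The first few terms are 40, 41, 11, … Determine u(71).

19

We have u(0) = 40,  u(1) = 41,  u(2) = 11,  u(3) = 31,  u(4) = 3,  u(5) = 7,  u(6) = 19,  u(7) = 11.
Since u(7) = u(2) = 11, the sequence is eventually periodic: after a pre-period of length 2 it cycles with period 5.
For j ≥ 2, u(j) depends only on (j - 2) mod 5. (71 - 2) mod 5 = 4, so u(71) = u(6) = 19.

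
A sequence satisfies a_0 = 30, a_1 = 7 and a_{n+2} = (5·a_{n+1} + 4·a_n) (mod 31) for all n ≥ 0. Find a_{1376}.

a_0 = 30; a_1 = 7; a_2 = 0; a_3 = 28; a_4 = 16; a_5 = 6; a_6 = 1; a_7 = 29; a_8 = 25; a_9 = 24; a_{10} = 3; a_{11} = 18; a_{12} = 9; a_{13} = 24; a_{14} = 1; a_{15} = 8; a_{16} = 13; a_{17} = 4; a_{18} = 10; a_{19} = 4; a_{20} = 29; a_{21} = 6; a_{22} = 22; a_{23} = 10; a_{24} = 14; a_{25} = 17; a_{26} = 17; a_{27} = 29; a_{28} = 27; a_{29} = 3; a_{30} = 30; a_{31} = 7.
Since (a_{30}, a_{31}) = (a_0, a_1) = (30, 7) (two consecutive terms determine the rest), the sequence is periodic with period 30.
So a_{1376} = a_{0 + ((1376-0) mod 30)} = a_{26} = 17.

17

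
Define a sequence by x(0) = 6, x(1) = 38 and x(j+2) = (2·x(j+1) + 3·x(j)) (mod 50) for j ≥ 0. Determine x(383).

2

x(0) = 6, x(1) = 38, x(2) = 44, x(3) = 2, x(4) = 36, x(5) = 28, x(6) = 14, x(7) = 12, x(8) = 16, x(9) = 18, x(10) = 34, x(11) = 22, x(12) = 46, x(13) = 8, x(14) = 4, x(15) = 32, x(16) = 26, x(17) = 48, x(18) = 24, x(19) = 42, x(20) = 6, x(21) = 38.
Since (x(20), x(21)) = (x(0), x(1)) = (6, 38) (two consecutive terms determine the rest), the sequence is periodic with period 20.
(383 - 0) mod 20 = 3, so x(383) = x(3) = 2.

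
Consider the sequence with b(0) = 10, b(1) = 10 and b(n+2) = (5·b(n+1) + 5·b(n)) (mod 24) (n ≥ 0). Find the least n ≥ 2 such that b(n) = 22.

3

Computing terms: b(0) = 10; b(1) = 10; b(2) = 4; b(3) = 22; b(4) = 10; b(5) = 16; b(6) = 10; b(7) = 10.
Since (b(6), b(7)) = (b(0), b(1)) = (10, 10) (two consecutive terms determine the rest), the sequence is periodic with period 6.
The value 22 first appears (with n ≥ 2) at b(3).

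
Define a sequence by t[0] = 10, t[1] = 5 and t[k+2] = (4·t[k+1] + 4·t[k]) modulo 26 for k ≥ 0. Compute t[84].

Listing terms: t[0] = 10,  t[1] = 5,  t[2] = 8,  t[3] = 0,  t[4] = 6,  t[5] = 24,  t[6] = 16,  t[7] = 4,  t[8] = 2,  t[9] = 24,  t[10] = 0,  t[11] = 18,  t[12] = 20,  t[13] = 22,  t[14] = 12,  t[15] = 6,  t[16] = 20,  t[17] = 0,  t[18] = 2,  t[19] = 8,  t[20] = 14,  t[21] = 10,  t[22] = 18,  t[23] = 8,  t[24] = 0.
Since (t[23], t[24]) = (t[2], t[3]) = (8, 0) (two consecutive terms determine the rest), the sequence is eventually periodic: after a pre-period of length 2 it cycles with period 21.
For k ≥ 2, t[k] depends only on (k - 2) mod 21. (84 - 2) mod 21 = 19, so t[84] = t[21] = 10.

10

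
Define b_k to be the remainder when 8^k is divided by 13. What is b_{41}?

8

We have b_0 = 1; b_1 = 8; b_2 = 12; b_3 = 5; b_4 = 1.
Since b_4 = b_0 = 1, the sequence is periodic with period 4.
So b_{41} = b_{0 + ((41-0) mod 4)} = b_1 = 8.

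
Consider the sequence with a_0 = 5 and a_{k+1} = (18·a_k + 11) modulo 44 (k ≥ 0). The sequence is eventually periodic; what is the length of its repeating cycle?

10

Listing terms: a_0 = 5; a_1 = 13; a_2 = 25; a_3 = 21; a_4 = 37; a_5 = 17; a_6 = 9; a_7 = 41; a_8 = 1; a_9 = 29; a_{10} = 5.
The sequence repeats with period 10.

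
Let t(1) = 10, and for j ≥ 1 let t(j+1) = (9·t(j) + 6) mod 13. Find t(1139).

5

We have t(1) = 10,  t(2) = 5,  t(3) = 12,  t(4) = 10.
Since t(4) = t(1) = 10, the sequence is periodic with period 3.
(1139 - 1) mod 3 = 1, so t(1139) = t(2) = 5.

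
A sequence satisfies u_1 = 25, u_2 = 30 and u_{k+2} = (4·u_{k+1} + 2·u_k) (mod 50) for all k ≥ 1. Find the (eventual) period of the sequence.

4

Computing terms: u_1 = 25,  u_2 = 30,  u_3 = 20,  u_4 = 40,  u_5 = 0,  u_6 = 30,  u_7 = 20.
Since (u_6, u_7) = (u_2, u_3) = (30, 20) (two consecutive terms determine the rest), the sequence is eventually periodic: after a pre-period of length 1 it cycles with period 4.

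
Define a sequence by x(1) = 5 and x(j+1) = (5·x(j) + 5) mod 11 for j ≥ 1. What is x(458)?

1

Listing terms: x(1) = 5,  x(2) = 8,  x(3) = 1,  x(4) = 10,  x(5) = 0,  x(6) = 5.
Since x(6) = x(1) = 5, the sequence is periodic with period 5.
(458 - 1) mod 5 = 2, so x(458) = x(3) = 1.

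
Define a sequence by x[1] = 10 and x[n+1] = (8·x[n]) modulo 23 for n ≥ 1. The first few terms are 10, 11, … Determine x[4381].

Listing terms: x[1] = 10; x[2] = 11; x[3] = 19; x[4] = 14; x[5] = 20; x[6] = 22; x[7] = 15; x[8] = 5; x[9] = 17; x[10] = 21; x[11] = 7; x[12] = 10.
The sequence repeats with period 11.
(4381 - 1) mod 11 = 2, so x[4381] = x[3] = 19.

19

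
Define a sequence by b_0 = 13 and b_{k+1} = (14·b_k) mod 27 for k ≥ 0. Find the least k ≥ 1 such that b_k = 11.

We have b_0 = 13, b_1 = 20, b_2 = 10, b_3 = 5, b_4 = 16, b_5 = 8, b_6 = 4, b_7 = 2, b_8 = 1, b_9 = 14, b_{10} = 7, b_{11} = 17, b_{12} = 22, b_{13} = 11, b_{14} = 19, b_{15} = 23, b_{16} = 25, b_{17} = 26, b_{18} = 13.
The sequence repeats with period 18.
The value 11 first appears (with k ≥ 1) at b_{13}.

13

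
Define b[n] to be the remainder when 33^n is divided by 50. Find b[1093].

13

b[1] = 33,  b[2] = 39,  b[3] = 37,  b[4] = 21,  b[5] = 43,  b[6] = 19,  b[7] = 27,  b[8] = 41,  b[9] = 3,  b[10] = 49,  b[11] = 17,  b[12] = 11,  b[13] = 13,  b[14] = 29,  b[15] = 7,  b[16] = 31,  b[17] = 23,  b[18] = 9,  b[19] = 47,  b[20] = 1,  b[21] = 33.
The sequence repeats with period 20.
(1093 - 1) mod 20 = 12, so b[1093] = b[13] = 13.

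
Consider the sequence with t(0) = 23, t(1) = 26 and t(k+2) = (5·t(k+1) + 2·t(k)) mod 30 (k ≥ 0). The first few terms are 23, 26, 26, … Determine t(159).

We have t(0) = 23, t(1) = 26, t(2) = 26, t(3) = 2, t(4) = 2, t(5) = 14, t(6) = 14, t(7) = 8, t(8) = 8, t(9) = 26, t(10) = 26.
Since (t(9), t(10)) = (t(1), t(2)) = (26, 26) (two consecutive terms determine the rest), the sequence is eventually periodic: after a pre-period of length 1 it cycles with period 8.
For k ≥ 1, t(k) depends only on (k - 1) mod 8. (159 - 1) mod 8 = 6, so t(159) = t(7) = 8.

8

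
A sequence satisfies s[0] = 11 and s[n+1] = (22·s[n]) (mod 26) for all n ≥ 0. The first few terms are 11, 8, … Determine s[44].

We have s[0] = 11; s[1] = 8; s[2] = 20; s[3] = 24; s[4] = 8.
Since s[4] = s[1] = 8, the sequence is eventually periodic: after a pre-period of length 1 it cycles with period 3.
For n ≥ 1, s[n] depends only on (n - 1) mod 3. (44 - 1) mod 3 = 1, so s[44] = s[2] = 20.

20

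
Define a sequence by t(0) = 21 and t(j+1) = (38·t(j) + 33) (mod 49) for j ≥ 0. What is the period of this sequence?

Listing terms: t(0) = 21, t(1) = 47, t(2) = 6, t(3) = 16, t(4) = 4, t(5) = 38, t(6) = 7, t(7) = 5, t(8) = 27, t(9) = 30, t(10) = 46, t(11) = 17, t(12) = 42, t(13) = 12, t(14) = 48, t(15) = 44, t(16) = 39, t(17) = 45, t(18) = 28, t(19) = 19, t(20) = 20, t(21) = 9, t(22) = 32, t(23) = 24, t(24) = 14, t(25) = 26, t(26) = 41, t(27) = 23, t(28) = 25, t(29) = 3, t(30) = 0, t(31) = 33, t(32) = 13, t(33) = 37, t(34) = 18, t(35) = 31, t(36) = 35, t(37) = 40, t(38) = 34, t(39) = 2, t(40) = 11, t(41) = 10, t(42) = 21.
Since t(42) = t(0) = 21, the sequence is periodic with period 42.

42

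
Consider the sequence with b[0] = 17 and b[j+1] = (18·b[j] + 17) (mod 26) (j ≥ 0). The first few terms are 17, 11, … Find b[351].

13

Listing terms: b[0] = 17; b[1] = 11; b[2] = 7; b[3] = 13; b[4] = 17.
Since b[4] = b[0] = 17, the sequence is periodic with period 4.
So b[351] = b[0 + ((351-0) mod 4)] = b[3] = 13.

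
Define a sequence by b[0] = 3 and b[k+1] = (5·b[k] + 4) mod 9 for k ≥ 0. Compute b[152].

b[0] = 3; b[1] = 1; b[2] = 0; b[3] = 4; b[4] = 6; b[5] = 7; b[6] = 3.
The sequence repeats with period 6.
So b[152] = b[0 + ((152-0) mod 6)] = b[2] = 0.

0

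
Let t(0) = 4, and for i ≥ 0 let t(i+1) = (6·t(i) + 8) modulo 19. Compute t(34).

7

We have t(0) = 4, t(1) = 13, t(2) = 10, t(3) = 11, t(4) = 17, t(5) = 15, t(6) = 3, t(7) = 7, t(8) = 12, t(9) = 4.
Since t(9) = t(0) = 4, the sequence is periodic with period 9.
(34 - 0) mod 9 = 7, so t(34) = t(7) = 7.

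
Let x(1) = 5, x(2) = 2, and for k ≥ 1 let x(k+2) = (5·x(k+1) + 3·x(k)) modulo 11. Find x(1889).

1

Computing terms: x(1) = 5, x(2) = 2, x(3) = 3, x(4) = 10, x(5) = 4, x(6) = 6, x(7) = 9, x(8) = 8, x(9) = 1, x(10) = 7, x(11) = 5, x(12) = 2.
Since (x(11), x(12)) = (x(1), x(2)) = (5, 2) (two consecutive terms determine the rest), the sequence is periodic with period 10.
So x(1889) = x(1 + ((1889-1) mod 10)) = x(9) = 1.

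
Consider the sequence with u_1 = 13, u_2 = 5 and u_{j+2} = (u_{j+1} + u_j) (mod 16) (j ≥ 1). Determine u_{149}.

9

We have u_1 = 13,  u_2 = 5,  u_3 = 2,  u_4 = 7,  u_5 = 9,  u_6 = 0,  u_7 = 9,  u_8 = 9,  u_9 = 2,  u_{10} = 11,  u_{11} = 13,  u_{12} = 8,  u_{13} = 5,  u_{14} = 13,  u_{15} = 2,  u_{16} = 15,  u_{17} = 1,  u_{18} = 0,  u_{19} = 1,  u_{20} = 1,  u_{21} = 2,  u_{22} = 3,  u_{23} = 5,  u_{24} = 8,  u_{25} = 13,  u_{26} = 5.
Since (u_{25}, u_{26}) = (u_1, u_2) = (13, 5) (two consecutive terms determine the rest), the sequence is periodic with period 24.
(149 - 1) mod 24 = 4, so u_{149} = u_5 = 9.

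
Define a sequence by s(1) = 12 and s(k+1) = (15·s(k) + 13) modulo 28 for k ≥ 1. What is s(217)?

s(1) = 12; s(2) = 25; s(3) = 24; s(4) = 9; s(5) = 8; s(6) = 21; s(7) = 20; s(8) = 5; s(9) = 4; s(10) = 17; s(11) = 16; s(12) = 1; s(13) = 0; s(14) = 13; s(15) = 12.
The sequence repeats with period 14.
(217 - 1) mod 14 = 6, so s(217) = s(7) = 20.

20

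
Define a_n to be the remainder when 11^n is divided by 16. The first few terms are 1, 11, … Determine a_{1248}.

We have a_0 = 1; a_1 = 11; a_2 = 9; a_3 = 3; a_4 = 1.
The sequence repeats with period 4.
(1248 - 0) mod 4 = 0, so a_{1248} = a_0 = 1.

1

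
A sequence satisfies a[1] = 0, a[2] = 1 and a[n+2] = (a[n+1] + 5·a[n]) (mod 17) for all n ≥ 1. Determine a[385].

We have a[1] = 0; a[2] = 1; a[3] = 1; a[4] = 6; a[5] = 11; a[6] = 7; a[7] = 11; a[8] = 12; a[9] = 16; a[10] = 8; a[11] = 3; a[12] = 9; a[13] = 7; a[14] = 1; a[15] = 2; a[16] = 7; a[17] = 0; a[18] = 1.
Since (a[17], a[18]) = (a[1], a[2]) = (0, 1) (two consecutive terms determine the rest), the sequence is periodic with period 16.
So a[385] = a[1 + ((385-1) mod 16)] = a[1] = 0.

0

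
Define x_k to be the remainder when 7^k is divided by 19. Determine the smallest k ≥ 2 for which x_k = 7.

4

Listing terms: x_1 = 7, x_2 = 11, x_3 = 1, x_4 = 7.
The sequence repeats with period 3.
The value 7 next appears (with k ≥ 2) at x_4.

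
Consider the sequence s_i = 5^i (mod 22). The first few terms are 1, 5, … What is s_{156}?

5

Computing terms: s_0 = 1,  s_1 = 5,  s_2 = 3,  s_3 = 15,  s_4 = 9,  s_5 = 1.
Since s_5 = s_0 = 1, the sequence is periodic with period 5.
So s_{156} = s_{0 + ((156-0) mod 5)} = s_1 = 5.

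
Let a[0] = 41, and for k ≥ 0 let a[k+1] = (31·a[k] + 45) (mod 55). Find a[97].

We have a[0] = 41; a[1] = 51; a[2] = 31; a[3] = 16; a[4] = 46; a[5] = 41.
Since a[5] = a[0] = 41, the sequence is periodic with period 5.
So a[97] = a[0 + ((97-0) mod 5)] = a[2] = 31.

31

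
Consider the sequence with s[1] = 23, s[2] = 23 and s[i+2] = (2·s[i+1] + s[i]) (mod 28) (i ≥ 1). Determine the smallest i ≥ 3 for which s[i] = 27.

Computing terms: s[1] = 23,  s[2] = 23,  s[3] = 13,  s[4] = 21,  s[5] = 27,  s[6] = 19,  s[7] = 9,  s[8] = 9,  s[9] = 27,  s[10] = 7,  s[11] = 13,  s[12] = 5,  s[13] = 23,  s[14] = 23.
The sequence repeats with period 12.
The value 27 first appears (with i ≥ 3) at s[5].

5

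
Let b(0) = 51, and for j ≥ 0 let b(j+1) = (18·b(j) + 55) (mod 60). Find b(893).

13

We have b(0) = 51,  b(1) = 13,  b(2) = 49,  b(3) = 37,  b(4) = 1,  b(5) = 13.
Since b(5) = b(1) = 13, the sequence is eventually periodic: after a pre-period of length 1 it cycles with period 4.
For j ≥ 1, b(j) depends only on (j - 1) mod 4. (893 - 1) mod 4 = 0, so b(893) = b(1) = 13.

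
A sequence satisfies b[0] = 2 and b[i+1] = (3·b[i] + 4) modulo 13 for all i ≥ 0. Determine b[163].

Listing terms: b[0] = 2,  b[1] = 10,  b[2] = 8,  b[3] = 2.
Since b[3] = b[0] = 2, the sequence is periodic with period 3.
So b[163] = b[0 + ((163-0) mod 3)] = b[1] = 10.

10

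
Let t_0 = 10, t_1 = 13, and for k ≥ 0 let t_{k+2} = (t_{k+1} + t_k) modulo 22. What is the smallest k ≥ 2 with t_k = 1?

Computing terms: t_0 = 10, t_1 = 13, t_2 = 1, t_3 = 14, t_4 = 15, t_5 = 7, t_6 = 0, t_7 = 7, t_8 = 7, t_9 = 14, t_{10} = 21, t_{11} = 13, t_{12} = 12, t_{13} = 3, t_{14} = 15, t_{15} = 18, t_{16} = 11, t_{17} = 7, t_{18} = 18, t_{19} = 3, t_{20} = 21, t_{21} = 2, t_{22} = 1, t_{23} = 3, t_{24} = 4, t_{25} = 7, t_{26} = 11, t_{27} = 18, t_{28} = 7, t_{29} = 3, t_{30} = 10, t_{31} = 13.
The sequence repeats with period 30.
The value 1 first appears (with k ≥ 2) at t_2.

2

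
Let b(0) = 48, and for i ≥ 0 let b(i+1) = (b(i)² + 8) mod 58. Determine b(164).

Listing terms: b(0) = 48,  b(1) = 50,  b(2) = 14,  b(3) = 30,  b(4) = 38,  b(5) = 2,  b(6) = 12,  b(7) = 36,  b(8) = 28,  b(9) = 38.
Since b(9) = b(4) = 38, the sequence is eventually periodic: after a pre-period of length 4 it cycles with period 5.
For i ≥ 4, b(i) depends only on (i - 4) mod 5. (164 - 4) mod 5 = 0, so b(164) = b(4) = 38.

38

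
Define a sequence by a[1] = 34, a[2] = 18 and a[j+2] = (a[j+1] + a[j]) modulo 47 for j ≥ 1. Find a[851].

42

a[1] = 34; a[2] = 18; a[3] = 5; a[4] = 23; a[5] = 28; a[6] = 4; a[7] = 32; a[8] = 36; a[9] = 21; a[10] = 10; a[11] = 31; a[12] = 41; a[13] = 25; a[14] = 19; a[15] = 44; a[16] = 16; a[17] = 13; a[18] = 29; a[19] = 42; a[20] = 24; a[21] = 19; a[22] = 43; a[23] = 15; a[24] = 11; a[25] = 26; a[26] = 37; a[27] = 16; a[28] = 6; a[29] = 22; a[30] = 28; a[31] = 3; a[32] = 31; a[33] = 34; a[34] = 18.
The sequence repeats with period 32.
So a[851] = a[1 + ((851-1) mod 32)] = a[19] = 42.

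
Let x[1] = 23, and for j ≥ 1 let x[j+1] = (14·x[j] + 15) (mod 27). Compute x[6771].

Computing terms: x[1] = 23; x[2] = 13; x[3] = 8; x[4] = 19; x[5] = 11; x[6] = 7; x[7] = 5; x[8] = 4; x[9] = 17; x[10] = 10; x[11] = 20; x[12] = 25; x[13] = 14; x[14] = 22; x[15] = 26; x[16] = 1; x[17] = 2; x[18] = 16; x[19] = 23.
Since x[19] = x[1] = 23, the sequence is periodic with period 18.
So x[6771] = x[1 + ((6771-1) mod 18)] = x[3] = 8.

8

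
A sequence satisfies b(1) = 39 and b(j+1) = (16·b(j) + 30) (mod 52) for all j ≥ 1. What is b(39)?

42

Computing terms: b(1) = 39, b(2) = 30, b(3) = 42, b(4) = 26, b(5) = 30.
Since b(5) = b(2) = 30, the sequence is eventually periodic: after a pre-period of length 1 it cycles with period 3.
For j ≥ 2, b(j) depends only on (j - 2) mod 3. (39 - 2) mod 3 = 1, so b(39) = b(3) = 42.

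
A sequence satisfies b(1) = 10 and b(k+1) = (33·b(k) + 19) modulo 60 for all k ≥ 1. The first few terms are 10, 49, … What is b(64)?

b(1) = 10, b(2) = 49, b(3) = 16, b(4) = 7, b(5) = 10.
Since b(5) = b(1) = 10, the sequence is periodic with period 4.
(64 - 1) mod 4 = 3, so b(64) = b(4) = 7.

7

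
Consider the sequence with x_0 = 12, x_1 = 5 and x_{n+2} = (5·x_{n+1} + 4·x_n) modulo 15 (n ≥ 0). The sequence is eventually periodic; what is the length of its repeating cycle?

8

We have x_0 = 12, x_1 = 5, x_2 = 13, x_3 = 10, x_4 = 12, x_5 = 10, x_6 = 8, x_7 = 5, x_8 = 12, x_9 = 5.
Since (x_8, x_9) = (x_0, x_1) = (12, 5) (two consecutive terms determine the rest), the sequence is periodic with period 8.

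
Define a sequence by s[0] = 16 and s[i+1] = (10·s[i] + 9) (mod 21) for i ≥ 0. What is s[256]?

4

s[0] = 16, s[1] = 1, s[2] = 19, s[3] = 10, s[4] = 4, s[5] = 7, s[6] = 16.
Since s[6] = s[0] = 16, the sequence is periodic with period 6.
So s[256] = s[0 + ((256-0) mod 6)] = s[4] = 4.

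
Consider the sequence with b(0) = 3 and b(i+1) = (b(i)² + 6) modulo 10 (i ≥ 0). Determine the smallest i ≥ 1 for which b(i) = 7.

3

We have b(0) = 3,  b(1) = 5,  b(2) = 1,  b(3) = 7,  b(4) = 5.
Since b(4) = b(1) = 5, the sequence is eventually periodic: after a pre-period of length 1 it cycles with period 3.
The value 7 first appears (with i ≥ 1) at b(3).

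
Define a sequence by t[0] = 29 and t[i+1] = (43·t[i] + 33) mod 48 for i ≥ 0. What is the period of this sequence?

8

Computing terms: t[0] = 29; t[1] = 32; t[2] = 17; t[3] = 44; t[4] = 5; t[5] = 8; t[6] = 41; t[7] = 20; t[8] = 29.
Since t[8] = t[0] = 29, the sequence is periodic with period 8.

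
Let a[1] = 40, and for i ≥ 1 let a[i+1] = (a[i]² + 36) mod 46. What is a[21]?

40

Listing terms: a[1] = 40; a[2] = 26; a[3] = 22; a[4] = 14; a[5] = 2; a[6] = 40.
The sequence repeats with period 5.
So a[21] = a[1 + ((21-1) mod 5)] = a[1] = 40.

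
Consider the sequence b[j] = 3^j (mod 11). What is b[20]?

1

b[1] = 3,  b[2] = 9,  b[3] = 5,  b[4] = 4,  b[5] = 1,  b[6] = 3.
The sequence repeats with period 5.
(20 - 1) mod 5 = 4, so b[20] = b[5] = 1.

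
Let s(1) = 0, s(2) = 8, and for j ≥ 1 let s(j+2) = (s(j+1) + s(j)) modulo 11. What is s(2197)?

9

Computing terms: s(1) = 0; s(2) = 8; s(3) = 8; s(4) = 5; s(5) = 2; s(6) = 7; s(7) = 9; s(8) = 5; s(9) = 3; s(10) = 8; s(11) = 0; s(12) = 8.
Since (s(11), s(12)) = (s(1), s(2)) = (0, 8) (two consecutive terms determine the rest), the sequence is periodic with period 10.
(2197 - 1) mod 10 = 6, so s(2197) = s(7) = 9.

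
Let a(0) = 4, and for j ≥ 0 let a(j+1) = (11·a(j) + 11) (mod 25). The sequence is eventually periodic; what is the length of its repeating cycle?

25

Listing terms: a(0) = 4,  a(1) = 5,  a(2) = 16,  a(3) = 12,  a(4) = 18,  a(5) = 9,  a(6) = 10,  a(7) = 21,  a(8) = 17,  a(9) = 23,  a(10) = 14,  a(11) = 15,  a(12) = 1,  a(13) = 22,  a(14) = 3,  a(15) = 19,  a(16) = 20,  a(17) = 6,  a(18) = 2,  a(19) = 8,  a(20) = 24,  a(21) = 0,  a(22) = 11,  a(23) = 7,  a(24) = 13,  a(25) = 4.
Since a(25) = a(0) = 4, the sequence is periodic with period 25.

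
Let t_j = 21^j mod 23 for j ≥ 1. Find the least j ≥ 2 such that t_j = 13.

18

t_1 = 21; t_2 = 4; t_3 = 15; t_4 = 16; t_5 = 14; t_6 = 18; t_7 = 10; t_8 = 3; t_9 = 17; t_{10} = 12; t_{11} = 22; t_{12} = 2; t_{13} = 19; t_{14} = 8; t_{15} = 7; t_{16} = 9; t_{17} = 5; t_{18} = 13; t_{19} = 20; t_{20} = 6; t_{21} = 11; t_{22} = 1; t_{23} = 21.
The sequence repeats with period 22.
The value 13 first appears (with j ≥ 2) at t_{18}.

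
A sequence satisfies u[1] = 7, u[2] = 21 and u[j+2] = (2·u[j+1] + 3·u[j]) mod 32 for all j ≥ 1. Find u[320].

Listing terms: u[1] = 7,  u[2] = 21,  u[3] = 31,  u[4] = 29,  u[5] = 23,  u[6] = 5,  u[7] = 15,  u[8] = 13,  u[9] = 7,  u[10] = 21.
The sequence repeats with period 8.
So u[320] = u[1 + ((320-1) mod 8)] = u[8] = 13.

13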